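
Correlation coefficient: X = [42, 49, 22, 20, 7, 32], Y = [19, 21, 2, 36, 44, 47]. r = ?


Mean X = 28.6667, Mean Y = 28.1667
SD X = 14.090974, SD Y = 15.741841
Cov = -73.611111
r = -73.611111/(14.090974*15.741841) = -0.3319

r = -0.3319


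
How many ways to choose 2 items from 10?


C(10,2) = 10!/(2! × 8!)
= 3628800/(2 × 40320)
= 45

C(10,2) = 45


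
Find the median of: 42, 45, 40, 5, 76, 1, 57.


Sorted: 1, 5, 40, 42, 45, 57, 76
n = 7 (odd)
Middle value = 42

Median = 42


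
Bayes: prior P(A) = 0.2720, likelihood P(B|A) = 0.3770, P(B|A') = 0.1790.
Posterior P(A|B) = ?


P(B) = P(B|A)*P(A) + P(B|A')*P(A')
= 0.3770*0.2720 + 0.1790*0.7280
= 0.102544 + 0.130312 = 0.232856
P(A|B) = 0.102544/0.232856 = 0.4404

P(A|B) = 0.4404


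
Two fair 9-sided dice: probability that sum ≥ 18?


Total outcomes = 9×9 = 81
Favorable (sum ≥ 18): 1
P = 1/81 = 0.0123

P = 0.0123


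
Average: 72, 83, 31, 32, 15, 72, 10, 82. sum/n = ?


Sum = 72 + 83 + 31 + 32 + 15 + 72 + 10 + 82 = 397
n = 8
Mean = 397/8 = 49.6250

Mean = 49.6250


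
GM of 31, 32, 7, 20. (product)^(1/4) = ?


Product = 31 × 32 × 7 × 20 = 138880
GM = 138880^(1/4) = 19.3046

GM = 19.3046


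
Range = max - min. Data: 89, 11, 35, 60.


Max = 89, Min = 11
Range = 89 - 11 = 78

Range = 78


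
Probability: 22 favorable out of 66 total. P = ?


P = 22/66 = 0.3333

P = 0.3333


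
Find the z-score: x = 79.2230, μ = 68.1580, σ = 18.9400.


z = (79.2230 - 68.1580)/18.9400
= 11.0650/18.9400
= 0.5842

z = 0.5842


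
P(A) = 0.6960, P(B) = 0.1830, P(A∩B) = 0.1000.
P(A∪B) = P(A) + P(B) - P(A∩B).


P(A∪B) = 0.6960 + 0.1830 - 0.1000
= 0.8790 - 0.1000
= 0.7790

P(A∪B) = 0.7790


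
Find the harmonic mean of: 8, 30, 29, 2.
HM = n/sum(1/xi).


Sum of reciprocals = 1/8 + 1/30 + 1/29 + 1/2 = 0.692816
HM = 4/0.692816 = 5.7735

HM = 5.7735


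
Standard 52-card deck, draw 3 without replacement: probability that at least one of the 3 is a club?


P(at least one) = 1 - P(none)
P(none) = (39/52) × (38/51) × (37/50) = 0.413529
P(at least one) = 1 - 0.413529 = 0.5865

P = 0.5865


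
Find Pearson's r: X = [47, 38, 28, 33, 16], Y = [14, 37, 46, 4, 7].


Mean X = 32.4000, Mean Y = 21.6000
SD X = 10.326665, SD Y = 16.811901
Cov = 19.360000
r = 19.360000/(10.326665*16.811901) = 0.1115

r = 0.1115


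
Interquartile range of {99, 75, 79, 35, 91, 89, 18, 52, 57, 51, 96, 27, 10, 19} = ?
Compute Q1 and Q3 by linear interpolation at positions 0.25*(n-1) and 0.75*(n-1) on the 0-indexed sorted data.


Sorted: 10, 18, 19, 27, 35, 51, 52, 57, 75, 79, 89, 91, 96, 99
Q1 (25th %ile) = 29.0000
Q3 (75th %ile) = 86.5000
IQR = 86.5000 - 29.0000 = 57.5000

IQR = 57.5000


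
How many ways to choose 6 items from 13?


C(13,6) = 13!/(6! × 7!)
= 6227020800/(720 × 5040)
= 1716

C(13,6) = 1716


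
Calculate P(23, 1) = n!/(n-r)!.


P(23,1) = 23!/22!
= 25852016738884976640000/1124000727777607680000
= 23

P(23,1) = 23


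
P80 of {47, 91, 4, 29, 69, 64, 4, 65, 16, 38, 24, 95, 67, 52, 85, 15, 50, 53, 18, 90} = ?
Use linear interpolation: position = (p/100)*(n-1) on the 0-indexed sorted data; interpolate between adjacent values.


Sorted: 4, 4, 15, 16, 18, 24, 29, 38, 47, 50, 52, 53, 64, 65, 67, 69, 85, 90, 91, 95
n = 20
Index = 80/100 * 19 = 15.2000
Lower = data[15] = 69, Upper = data[16] = 85
P80 = 69 + 0.2000*(16) = 72.2000

P80 = 72.2000


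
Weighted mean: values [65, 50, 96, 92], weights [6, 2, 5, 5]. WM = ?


Numerator = 65*6 + 50*2 + 96*5 + 92*5 = 1430
Denominator = 6 + 2 + 5 + 5 = 18
WM = 1430/18 = 79.4444

WM = 79.4444


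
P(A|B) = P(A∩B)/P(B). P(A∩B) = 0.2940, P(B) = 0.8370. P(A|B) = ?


P(A|B) = 0.2940/0.8370 = 0.3513

P(A|B) = 0.3513


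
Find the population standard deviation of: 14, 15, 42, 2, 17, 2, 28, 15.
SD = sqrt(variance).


Mean = 16.8750
Variance = 151.6094
SD = sqrt(151.6094) = 12.3130

SD = 12.3130


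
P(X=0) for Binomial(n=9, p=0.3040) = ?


C(9,0) = 1
p^0 = 1.000000
(1-p)^9 = 0.038325
P = 1 * 1.000000 * 0.038325 = 0.0383

P(X=0) = 0.0383


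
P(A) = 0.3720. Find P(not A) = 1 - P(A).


P(not A) = 1 - 0.3720 = 0.6280

P(not A) = 0.6280


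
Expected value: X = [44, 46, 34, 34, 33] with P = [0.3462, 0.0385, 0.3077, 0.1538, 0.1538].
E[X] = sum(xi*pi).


E[X] = 44*0.3462 + 46*0.0385 + 34*0.3077 + 34*0.1538 + 33*0.1538
= 15.2328 + 1.7710 + 10.4618 + 5.2292 + 5.0754
= 37.7702

E[X] = 37.7702


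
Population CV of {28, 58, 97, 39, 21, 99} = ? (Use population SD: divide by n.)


Mean = 57.0000
SD = 31.1609
CV = (31.1609/57.0000)*100 = 54.6682%

CV = 54.6682%


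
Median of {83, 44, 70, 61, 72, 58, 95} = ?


Sorted: 44, 58, 61, 70, 72, 83, 95
n = 7 (odd)
Middle value = 70

Median = 70


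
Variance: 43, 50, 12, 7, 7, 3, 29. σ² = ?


Mean = 21.5714
Squared deviations: 459.1837, 808.1837, 91.6122, 212.3265, 212.3265, 344.8980, 55.1837
Sum = 2183.7143
Variance = 2183.7143/7 = 311.9592

Variance = 311.9592


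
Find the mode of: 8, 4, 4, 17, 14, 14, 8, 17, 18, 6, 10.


Frequencies: 4:2, 6:1, 8:2, 10:1, 14:2, 17:2, 18:1
Max frequency = 2
Mode = 4, 8, 14, 17

Mode = 4, 8, 14, 17


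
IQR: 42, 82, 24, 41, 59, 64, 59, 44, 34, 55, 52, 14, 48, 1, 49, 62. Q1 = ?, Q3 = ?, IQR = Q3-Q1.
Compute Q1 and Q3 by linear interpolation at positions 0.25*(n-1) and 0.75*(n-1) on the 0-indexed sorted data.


Sorted: 1, 14, 24, 34, 41, 42, 44, 48, 49, 52, 55, 59, 59, 62, 64, 82
Q1 (25th %ile) = 39.2500
Q3 (75th %ile) = 59.0000
IQR = 59.0000 - 39.2500 = 19.7500

IQR = 19.7500


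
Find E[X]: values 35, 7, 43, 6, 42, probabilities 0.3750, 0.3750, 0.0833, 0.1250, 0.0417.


E[X] = 35*0.3750 + 7*0.3750 + 43*0.0833 + 6*0.1250 + 42*0.0417
= 13.1250 + 2.6250 + 3.5819 + 0.7500 + 1.7514
= 21.8333

E[X] = 21.8333


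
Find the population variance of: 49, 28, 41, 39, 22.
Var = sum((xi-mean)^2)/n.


Mean = 35.8000
Squared deviations: 174.2400, 60.8400, 27.0400, 10.2400, 190.4400
Sum = 462.8000
Variance = 462.8000/5 = 92.5600

Variance = 92.5600


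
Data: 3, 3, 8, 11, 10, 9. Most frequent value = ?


Frequencies: 3:2, 8:1, 9:1, 10:1, 11:1
Max frequency = 2
Mode = 3

Mode = 3


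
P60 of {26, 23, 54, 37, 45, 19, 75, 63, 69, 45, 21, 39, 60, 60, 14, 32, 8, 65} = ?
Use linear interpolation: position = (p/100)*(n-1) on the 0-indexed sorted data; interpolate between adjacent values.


Sorted: 8, 14, 19, 21, 23, 26, 32, 37, 39, 45, 45, 54, 60, 60, 63, 65, 69, 75
n = 18
Index = 60/100 * 17 = 10.2000
Lower = data[10] = 45, Upper = data[11] = 54
P60 = 45 + 0.2000*(9) = 46.8000

P60 = 46.8000


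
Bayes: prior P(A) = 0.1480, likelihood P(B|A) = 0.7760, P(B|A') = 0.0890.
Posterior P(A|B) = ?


P(B) = P(B|A)*P(A) + P(B|A')*P(A')
= 0.7760*0.1480 + 0.0890*0.8520
= 0.114848 + 0.075828 = 0.190676
P(A|B) = 0.114848/0.190676 = 0.6023

P(A|B) = 0.6023


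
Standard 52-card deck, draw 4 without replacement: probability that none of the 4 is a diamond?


P(no diamonds) = (39/52) × (38/51) × (37/50) × (36/49)
= 0.3038

P = 0.3038


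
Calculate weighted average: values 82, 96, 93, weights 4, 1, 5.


Numerator = 82*4 + 96*1 + 93*5 = 889
Denominator = 4 + 1 + 5 = 10
WM = 889/10 = 88.9000

WM = 88.9000


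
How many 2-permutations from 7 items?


P(7,2) = 7!/5!
= 5040/120
= 42

P(7,2) = 42


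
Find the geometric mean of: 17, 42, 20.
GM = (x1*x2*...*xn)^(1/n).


Product = 17 × 42 × 20 = 14280
GM = 14280^(1/3) = 24.2610

GM = 24.2610


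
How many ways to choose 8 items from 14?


C(14,8) = 14!/(8! × 6!)
= 87178291200/(40320 × 720)
= 3003

C(14,8) = 3003


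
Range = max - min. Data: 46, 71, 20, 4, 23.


Max = 71, Min = 4
Range = 71 - 4 = 67

Range = 67


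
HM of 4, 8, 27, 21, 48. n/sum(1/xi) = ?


Sum of reciprocals = 1/4 + 1/8 + 1/27 + 1/21 + 1/48 = 0.480489
HM = 5/0.480489 = 10.4061

HM = 10.4061


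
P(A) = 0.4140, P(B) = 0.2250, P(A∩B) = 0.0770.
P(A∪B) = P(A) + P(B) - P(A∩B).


P(A∪B) = 0.4140 + 0.2250 - 0.0770
= 0.6390 - 0.0770
= 0.5620

P(A∪B) = 0.5620


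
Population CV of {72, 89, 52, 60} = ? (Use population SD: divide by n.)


Mean = 68.2500
SD = 13.9351
CV = (13.9351/68.2500)*100 = 20.4178%

CV = 20.4178%


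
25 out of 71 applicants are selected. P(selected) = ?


P = 25/71 = 0.3521

P = 0.3521


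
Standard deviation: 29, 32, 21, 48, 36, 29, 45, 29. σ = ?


Mean = 33.6250
Variance = 70.9844
SD = sqrt(70.9844) = 8.4252

SD = 8.4252


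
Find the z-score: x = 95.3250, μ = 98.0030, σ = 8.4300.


z = (95.3250 - 98.0030)/8.4300
= -2.6780/8.4300
= -0.3177

z = -0.3177


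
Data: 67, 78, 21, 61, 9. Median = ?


Sorted: 9, 21, 61, 67, 78
n = 5 (odd)
Middle value = 61

Median = 61


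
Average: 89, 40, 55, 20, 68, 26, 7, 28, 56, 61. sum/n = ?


Sum = 89 + 40 + 55 + 20 + 68 + 26 + 7 + 28 + 56 + 61 = 450
n = 10
Mean = 450/10 = 45.0000

Mean = 45.0000


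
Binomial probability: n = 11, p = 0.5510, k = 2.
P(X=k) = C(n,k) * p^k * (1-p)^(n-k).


C(11,2) = 55
p^2 = 0.303601
(1-p)^9 = 0.000742
P = 55 * 0.303601 * 0.000742 = 0.0124

P(X=2) = 0.0124


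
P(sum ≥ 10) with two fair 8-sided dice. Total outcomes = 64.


Total outcomes = 8×8 = 64
Favorable (sum ≥ 10): 28
P = 28/64 = 0.4375

P = 0.4375


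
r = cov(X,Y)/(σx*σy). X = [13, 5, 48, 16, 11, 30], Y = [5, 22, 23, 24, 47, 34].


Mean X = 20.5000, Mean Y = 25.8333
SD X = 14.453950, SD Y = 12.746459
Cov = 3.750000
r = 3.750000/(14.453950*12.746459) = 0.0204

r = 0.0204


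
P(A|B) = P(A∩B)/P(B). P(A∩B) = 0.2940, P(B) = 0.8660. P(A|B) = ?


P(A|B) = 0.2940/0.8660 = 0.3395

P(A|B) = 0.3395


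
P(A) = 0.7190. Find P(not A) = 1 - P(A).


P(not A) = 1 - 0.7190 = 0.2810

P(not A) = 0.2810


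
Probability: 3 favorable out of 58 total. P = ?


P = 3/58 = 0.0517

P = 0.0517


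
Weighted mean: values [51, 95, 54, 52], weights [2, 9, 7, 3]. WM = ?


Numerator = 51*2 + 95*9 + 54*7 + 52*3 = 1491
Denominator = 2 + 9 + 7 + 3 = 21
WM = 1491/21 = 71.0000

WM = 71.0000


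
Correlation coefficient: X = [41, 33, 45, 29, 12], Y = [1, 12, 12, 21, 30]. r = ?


Mean X = 32.0000, Mean Y = 15.2000
SD X = 11.489125, SD Y = 9.744742
Cov = -97.200000
r = -97.200000/(11.489125*9.744742) = -0.8682

r = -0.8682


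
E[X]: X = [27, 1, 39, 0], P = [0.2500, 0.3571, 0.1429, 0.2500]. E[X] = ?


E[X] = 27*0.2500 + 1*0.3571 + 39*0.1429 + 0*0.2500
= 6.7500 + 0.3571 + 5.5731 + 0
= 12.6802

E[X] = 12.6802


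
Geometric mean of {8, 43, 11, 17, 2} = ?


Product = 8 × 43 × 11 × 17 × 2 = 128656
GM = 128656^(1/5) = 10.5169

GM = 10.5169


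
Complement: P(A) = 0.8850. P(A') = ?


P(not A) = 1 - 0.8850 = 0.1150

P(not A) = 0.1150


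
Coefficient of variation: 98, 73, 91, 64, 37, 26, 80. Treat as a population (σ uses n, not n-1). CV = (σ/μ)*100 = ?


Mean = 67.0000
SD = 24.8768
CV = (24.8768/67.0000)*100 = 37.1296%

CV = 37.1296%


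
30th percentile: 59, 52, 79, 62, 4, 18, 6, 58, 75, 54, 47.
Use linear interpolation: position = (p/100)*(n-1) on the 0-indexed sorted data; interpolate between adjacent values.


Sorted: 4, 6, 18, 47, 52, 54, 58, 59, 62, 75, 79
n = 11
Index = 30/100 * 10 = 3.0000
Lower = data[3] = 47, Upper = data[4] = 52
P30 = 47 + 0*(5) = 47.0000

P30 = 47.0000


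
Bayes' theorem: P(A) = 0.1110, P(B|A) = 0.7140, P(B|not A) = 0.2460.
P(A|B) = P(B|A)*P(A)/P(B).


P(B) = P(B|A)*P(A) + P(B|A')*P(A')
= 0.7140*0.1110 + 0.2460*0.8890
= 0.079254 + 0.218694 = 0.297948
P(A|B) = 0.079254/0.297948 = 0.2660

P(A|B) = 0.2660


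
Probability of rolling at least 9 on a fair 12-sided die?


Favorable outcomes (roll ≥ 9): 4
Total outcomes = 12
P = 4/12 = 0.3333

P = 0.3333


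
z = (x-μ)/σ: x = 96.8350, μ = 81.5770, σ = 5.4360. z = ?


z = (96.8350 - 81.5770)/5.4360
= 15.2580/5.4360
= 2.8068

z = 2.8068


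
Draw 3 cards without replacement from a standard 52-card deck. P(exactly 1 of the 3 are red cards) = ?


Hypergeometric: P(X=1) = C(26,1)·C(26,2) / C(52,3)
= 26 × 325 / 22100
= 8450/22100 = 0.3824

P = 0.3824


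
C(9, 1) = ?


C(9,1) = 9!/(1! × 8!)
= 362880/(1 × 40320)
= 9

C(9,1) = 9


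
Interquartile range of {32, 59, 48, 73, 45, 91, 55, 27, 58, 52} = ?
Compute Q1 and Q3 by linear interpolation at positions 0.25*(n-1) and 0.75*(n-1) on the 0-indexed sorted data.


Sorted: 27, 32, 45, 48, 52, 55, 58, 59, 73, 91
Q1 (25th %ile) = 45.7500
Q3 (75th %ile) = 58.7500
IQR = 58.7500 - 45.7500 = 13.0000

IQR = 13.0000


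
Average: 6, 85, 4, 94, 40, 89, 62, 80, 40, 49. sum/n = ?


Sum = 6 + 85 + 4 + 94 + 40 + 89 + 62 + 80 + 40 + 49 = 549
n = 10
Mean = 549/10 = 54.9000

Mean = 54.9000


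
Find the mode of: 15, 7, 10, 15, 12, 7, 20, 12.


Frequencies: 7:2, 10:1, 12:2, 15:2, 20:1
Max frequency = 2
Mode = 7, 12, 15

Mode = 7, 12, 15


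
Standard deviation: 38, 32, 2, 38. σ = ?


Mean = 27.5000
Variance = 222.7500
SD = sqrt(222.7500) = 14.9248

SD = 14.9248


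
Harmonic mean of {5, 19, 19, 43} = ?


Sum of reciprocals = 1/5 + 1/19 + 1/19 + 1/43 = 0.328519
HM = 4/0.328519 = 12.1759

HM = 12.1759


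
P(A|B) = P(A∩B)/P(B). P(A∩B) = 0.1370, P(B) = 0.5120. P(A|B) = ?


P(A|B) = 0.1370/0.5120 = 0.2676

P(A|B) = 0.2676


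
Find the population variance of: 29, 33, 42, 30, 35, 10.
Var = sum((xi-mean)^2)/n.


Mean = 29.8333
Squared deviations: 0.6944, 10.0278, 148.0278, 0.0278, 26.6944, 393.3611
Sum = 578.8333
Variance = 578.8333/6 = 96.4722

Variance = 96.4722


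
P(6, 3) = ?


P(6,3) = 6!/3!
= 720/6
= 120

P(6,3) = 120


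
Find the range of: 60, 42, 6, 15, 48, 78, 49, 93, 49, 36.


Max = 93, Min = 6
Range = 93 - 6 = 87

Range = 87


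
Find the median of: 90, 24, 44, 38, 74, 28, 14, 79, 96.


Sorted: 14, 24, 28, 38, 44, 74, 79, 90, 96
n = 9 (odd)
Middle value = 44

Median = 44


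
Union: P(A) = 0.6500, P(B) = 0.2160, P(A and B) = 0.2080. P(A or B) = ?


P(A∪B) = 0.6500 + 0.2160 - 0.2080
= 0.8660 - 0.2080
= 0.6580

P(A∪B) = 0.6580


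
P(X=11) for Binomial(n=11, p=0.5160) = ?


C(11,11) = 1
p^11 = 0.000690
(1-p)^0 = 1.000000
P = 1 * 0.000690 * 1.000000 = 0.0007

P(X=11) = 0.0007


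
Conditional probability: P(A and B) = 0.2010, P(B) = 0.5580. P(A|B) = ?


P(A|B) = 0.2010/0.5580 = 0.3602

P(A|B) = 0.3602


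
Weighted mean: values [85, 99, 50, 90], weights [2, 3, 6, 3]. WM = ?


Numerator = 85*2 + 99*3 + 50*6 + 90*3 = 1037
Denominator = 2 + 3 + 6 + 3 = 14
WM = 1037/14 = 74.0714

WM = 74.0714


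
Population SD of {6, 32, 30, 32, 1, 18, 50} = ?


Mean = 24.1429
Variance = 246.9796
SD = sqrt(246.9796) = 15.7156

SD = 15.7156


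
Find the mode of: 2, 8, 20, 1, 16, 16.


Frequencies: 1:1, 2:1, 8:1, 16:2, 20:1
Max frequency = 2
Mode = 16

Mode = 16


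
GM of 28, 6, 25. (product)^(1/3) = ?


Product = 28 × 6 × 25 = 4200
GM = 4200^(1/3) = 16.1343

GM = 16.1343


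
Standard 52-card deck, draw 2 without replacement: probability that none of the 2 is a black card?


P(no black cards) = (26/52) × (25/51)
= 0.2451

P = 0.2451


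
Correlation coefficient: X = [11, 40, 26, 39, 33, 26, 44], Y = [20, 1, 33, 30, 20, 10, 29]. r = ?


Mean X = 31.2857, Mean Y = 20.4286
SD X = 10.470561, SD Y = 10.755160
Cov = 1.448980
r = 1.448980/(10.470561*10.755160) = 0.0129

r = 0.0129


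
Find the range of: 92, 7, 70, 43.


Max = 92, Min = 7
Range = 92 - 7 = 85

Range = 85


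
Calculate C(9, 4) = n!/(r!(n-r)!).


C(9,4) = 9!/(4! × 5!)
= 362880/(24 × 120)
= 126

C(9,4) = 126


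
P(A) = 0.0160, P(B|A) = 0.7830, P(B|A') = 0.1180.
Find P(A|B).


P(B) = P(B|A)*P(A) + P(B|A')*P(A')
= 0.7830*0.0160 + 0.1180*0.9840
= 0.012528 + 0.116112 = 0.128640
P(A|B) = 0.012528/0.128640 = 0.0974

P(A|B) = 0.0974


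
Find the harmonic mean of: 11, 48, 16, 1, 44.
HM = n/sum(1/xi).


Sum of reciprocals = 1/11 + 1/48 + 1/16 + 1/1 + 1/44 = 1.196970
HM = 5/1.196970 = 4.1772

HM = 4.1772


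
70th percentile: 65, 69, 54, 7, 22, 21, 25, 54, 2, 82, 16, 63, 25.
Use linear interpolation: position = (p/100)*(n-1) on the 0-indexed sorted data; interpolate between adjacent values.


Sorted: 2, 7, 16, 21, 22, 25, 25, 54, 54, 63, 65, 69, 82
n = 13
Index = 70/100 * 12 = 8.4000
Lower = data[8] = 54, Upper = data[9] = 63
P70 = 54 + 0.4000*(9) = 57.6000

P70 = 57.6000


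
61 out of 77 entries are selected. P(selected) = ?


P = 61/77 = 0.7922

P = 0.7922


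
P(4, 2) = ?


P(4,2) = 4!/2!
= 24/2
= 12

P(4,2) = 12


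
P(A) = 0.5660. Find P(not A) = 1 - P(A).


P(not A) = 1 - 0.5660 = 0.4340

P(not A) = 0.4340


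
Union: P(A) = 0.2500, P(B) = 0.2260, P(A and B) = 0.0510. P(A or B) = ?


P(A∪B) = 0.2500 + 0.2260 - 0.0510
= 0.4760 - 0.0510
= 0.4250

P(A∪B) = 0.4250


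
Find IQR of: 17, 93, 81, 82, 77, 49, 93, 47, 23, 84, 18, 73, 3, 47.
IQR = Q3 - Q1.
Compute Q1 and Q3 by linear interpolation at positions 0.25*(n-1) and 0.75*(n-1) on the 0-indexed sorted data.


Sorted: 3, 17, 18, 23, 47, 47, 49, 73, 77, 81, 82, 84, 93, 93
Q1 (25th %ile) = 29.0000
Q3 (75th %ile) = 81.7500
IQR = 81.7500 - 29.0000 = 52.7500

IQR = 52.7500


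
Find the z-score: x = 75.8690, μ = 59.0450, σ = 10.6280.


z = (75.8690 - 59.0450)/10.6280
= 16.8240/10.6280
= 1.5830

z = 1.5830


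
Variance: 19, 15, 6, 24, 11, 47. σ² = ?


Mean = 20.3333
Squared deviations: 1.7778, 28.4444, 205.4444, 13.4444, 87.1111, 711.1111
Sum = 1047.3333
Variance = 1047.3333/6 = 174.5556

Variance = 174.5556


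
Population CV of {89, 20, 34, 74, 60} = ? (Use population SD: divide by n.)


Mean = 55.4000
SD = 25.3267
CV = (25.3267/55.4000)*100 = 45.7160%

CV = 45.7160%


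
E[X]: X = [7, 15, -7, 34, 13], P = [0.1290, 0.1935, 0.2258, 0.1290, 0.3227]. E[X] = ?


E[X] = 7*0.1290 + 15*0.1935 - 7*0.2258 + 34*0.1290 + 13*0.3227
= 0.9030 + 2.9025 - 1.5806 + 4.3860 + 4.1951
= 10.8060

E[X] = 10.8060


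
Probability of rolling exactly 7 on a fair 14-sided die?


Favorable outcomes (roll = 7): 1
Total outcomes = 14
P = 1/14 = 0.0714

P = 0.0714


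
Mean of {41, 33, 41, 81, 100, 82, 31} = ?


Sum = 41 + 33 + 41 + 81 + 100 + 82 + 31 = 409
n = 7
Mean = 409/7 = 58.4286

Mean = 58.4286


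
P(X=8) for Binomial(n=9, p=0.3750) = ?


C(9,8) = 9
p^8 = 0.000391
(1-p)^1 = 0.625000
P = 9 * 0.000391 * 0.625000 = 0.0022

P(X=8) = 0.0022


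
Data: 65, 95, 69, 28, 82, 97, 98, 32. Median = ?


Sorted: 28, 32, 65, 69, 82, 95, 97, 98
n = 8 (even)
Middle values: 69 and 82
Median = (69+82)/2 = 75.5000

Median = 75.5000


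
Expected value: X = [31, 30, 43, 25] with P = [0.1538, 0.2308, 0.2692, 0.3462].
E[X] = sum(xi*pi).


E[X] = 31*0.1538 + 30*0.2308 + 43*0.2692 + 25*0.3462
= 4.7678 + 6.9240 + 11.5756 + 8.6550
= 31.9224

E[X] = 31.9224


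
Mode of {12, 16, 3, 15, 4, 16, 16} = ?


Frequencies: 3:1, 4:1, 12:1, 15:1, 16:3
Max frequency = 3
Mode = 16

Mode = 16


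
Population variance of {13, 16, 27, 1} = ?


Mean = 14.2500
Squared deviations: 1.5625, 3.0625, 162.5625, 175.5625
Sum = 342.7500
Variance = 342.7500/4 = 85.6875

Variance = 85.6875


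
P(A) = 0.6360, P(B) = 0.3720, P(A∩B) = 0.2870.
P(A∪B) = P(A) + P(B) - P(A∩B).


P(A∪B) = 0.6360 + 0.3720 - 0.2870
= 1.0080 - 0.2870
= 0.7210

P(A∪B) = 0.7210


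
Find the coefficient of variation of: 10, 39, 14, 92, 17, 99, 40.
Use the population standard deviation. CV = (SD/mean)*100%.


Mean = 44.4286
SD = 34.1294
CV = (34.1294/44.4286)*100 = 76.8186%

CV = 76.8186%


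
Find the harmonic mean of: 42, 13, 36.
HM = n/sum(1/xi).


Sum of reciprocals = 1/42 + 1/13 + 1/36 = 0.128510
HM = 3/0.128510 = 23.3444

HM = 23.3444


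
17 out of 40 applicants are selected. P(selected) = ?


P = 17/40 = 0.4250

P = 0.4250


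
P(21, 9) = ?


P(21,9) = 21!/12!
= 51090942171709440000/479001600
= 106661318400

P(21,9) = 106661318400


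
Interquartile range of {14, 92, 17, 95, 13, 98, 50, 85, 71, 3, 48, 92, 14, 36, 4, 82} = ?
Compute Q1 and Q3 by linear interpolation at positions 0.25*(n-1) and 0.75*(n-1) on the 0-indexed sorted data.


Sorted: 3, 4, 13, 14, 14, 17, 36, 48, 50, 71, 82, 85, 92, 92, 95, 98
Q1 (25th %ile) = 14.0000
Q3 (75th %ile) = 86.7500
IQR = 86.7500 - 14.0000 = 72.7500

IQR = 72.7500


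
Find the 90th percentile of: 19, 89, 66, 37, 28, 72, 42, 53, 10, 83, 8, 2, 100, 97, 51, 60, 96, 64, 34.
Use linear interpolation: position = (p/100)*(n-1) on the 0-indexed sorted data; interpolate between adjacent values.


Sorted: 2, 8, 10, 19, 28, 34, 37, 42, 51, 53, 60, 64, 66, 72, 83, 89, 96, 97, 100
n = 19
Index = 90/100 * 18 = 16.2000
Lower = data[16] = 96, Upper = data[17] = 97
P90 = 96 + 0.2000*(1) = 96.2000

P90 = 96.2000


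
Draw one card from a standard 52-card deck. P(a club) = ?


13 clubs in 52 cards
P = 13/52 = 0.2500

P = 0.2500


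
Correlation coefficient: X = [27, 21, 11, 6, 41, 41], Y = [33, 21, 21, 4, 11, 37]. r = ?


Mean X = 24.5000, Mean Y = 21.1667
SD X = 13.462912, SD Y = 11.466134
Cov = 73.916667
r = 73.916667/(13.462912*11.466134) = 0.4788

r = 0.4788


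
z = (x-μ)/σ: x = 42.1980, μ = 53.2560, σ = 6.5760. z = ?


z = (42.1980 - 53.2560)/6.5760
= -11.0580/6.5760
= -1.6816

z = -1.6816


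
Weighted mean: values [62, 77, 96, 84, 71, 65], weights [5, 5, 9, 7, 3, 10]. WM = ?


Numerator = 62*5 + 77*5 + 96*9 + 84*7 + 71*3 + 65*10 = 3010
Denominator = 5 + 5 + 9 + 7 + 3 + 10 = 39
WM = 3010/39 = 77.1795

WM = 77.1795


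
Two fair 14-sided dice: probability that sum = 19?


Total outcomes = 14×14 = 196
Favorable (sum = 19): 10
P = 10/196 = 0.0510

P = 0.0510


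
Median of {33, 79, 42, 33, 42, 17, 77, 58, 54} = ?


Sorted: 17, 33, 33, 42, 42, 54, 58, 77, 79
n = 9 (odd)
Middle value = 42

Median = 42


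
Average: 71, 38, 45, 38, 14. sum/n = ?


Sum = 71 + 38 + 45 + 38 + 14 = 206
n = 5
Mean = 206/5 = 41.2000

Mean = 41.2000


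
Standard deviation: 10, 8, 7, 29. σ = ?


Mean = 13.5000
Variance = 81.2500
SD = sqrt(81.2500) = 9.0139

SD = 9.0139


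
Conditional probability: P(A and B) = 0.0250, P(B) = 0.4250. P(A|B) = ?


P(A|B) = 0.0250/0.4250 = 0.0588

P(A|B) = 0.0588


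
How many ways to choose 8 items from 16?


C(16,8) = 16!/(8! × 8!)
= 20922789888000/(40320 × 40320)
= 12870

C(16,8) = 12870


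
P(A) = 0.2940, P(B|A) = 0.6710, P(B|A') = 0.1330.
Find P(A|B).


P(B) = P(B|A)*P(A) + P(B|A')*P(A')
= 0.6710*0.2940 + 0.1330*0.7060
= 0.197274 + 0.093898 = 0.291172
P(A|B) = 0.197274/0.291172 = 0.6775

P(A|B) = 0.6775


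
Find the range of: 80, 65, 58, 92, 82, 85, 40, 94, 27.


Max = 94, Min = 27
Range = 94 - 27 = 67

Range = 67


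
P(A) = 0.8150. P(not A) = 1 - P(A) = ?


P(not A) = 1 - 0.8150 = 0.1850

P(not A) = 0.1850


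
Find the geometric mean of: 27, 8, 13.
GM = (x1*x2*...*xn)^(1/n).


Product = 27 × 8 × 13 = 2808
GM = 2808^(1/3) = 14.1080

GM = 14.1080


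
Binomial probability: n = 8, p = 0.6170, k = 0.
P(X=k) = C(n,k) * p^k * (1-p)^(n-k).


C(8,0) = 1
p^0 = 1.000000
(1-p)^8 = 0.000463
P = 1 * 1.000000 * 0.000463 = 0.0005

P(X=0) = 0.0005


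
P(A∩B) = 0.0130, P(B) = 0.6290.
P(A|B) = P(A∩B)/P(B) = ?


P(A|B) = 0.0130/0.6290 = 0.0207

P(A|B) = 0.0207


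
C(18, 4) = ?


C(18,4) = 18!/(4! × 14!)
= 6402373705728000/(24 × 87178291200)
= 3060

C(18,4) = 3060


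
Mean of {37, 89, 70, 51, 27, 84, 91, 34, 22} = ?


Sum = 37 + 89 + 70 + 51 + 27 + 84 + 91 + 34 + 22 = 505
n = 9
Mean = 505/9 = 56.1111

Mean = 56.1111


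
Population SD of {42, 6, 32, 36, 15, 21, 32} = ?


Mean = 26.2857
Variance = 139.0612
SD = sqrt(139.0612) = 11.7924

SD = 11.7924


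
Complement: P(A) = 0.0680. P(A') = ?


P(not A) = 1 - 0.0680 = 0.9320

P(not A) = 0.9320


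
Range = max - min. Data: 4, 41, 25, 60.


Max = 60, Min = 4
Range = 60 - 4 = 56

Range = 56


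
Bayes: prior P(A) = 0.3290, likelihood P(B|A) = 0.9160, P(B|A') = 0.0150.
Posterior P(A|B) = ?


P(B) = P(B|A)*P(A) + P(B|A')*P(A')
= 0.9160*0.3290 + 0.0150*0.6710
= 0.301364 + 0.010065 = 0.311429
P(A|B) = 0.301364/0.311429 = 0.9677

P(A|B) = 0.9677


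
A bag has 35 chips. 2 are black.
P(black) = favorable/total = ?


P = 2/35 = 0.0571

P = 0.0571


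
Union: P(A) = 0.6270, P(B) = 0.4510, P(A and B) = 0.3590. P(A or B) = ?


P(A∪B) = 0.6270 + 0.4510 - 0.3590
= 1.0780 - 0.3590
= 0.7190

P(A∪B) = 0.7190


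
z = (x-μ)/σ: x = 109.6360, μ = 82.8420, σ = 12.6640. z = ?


z = (109.6360 - 82.8420)/12.6640
= 26.7940/12.6640
= 2.1158

z = 2.1158


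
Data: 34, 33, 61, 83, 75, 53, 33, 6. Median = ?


Sorted: 6, 33, 33, 34, 53, 61, 75, 83
n = 8 (even)
Middle values: 34 and 53
Median = (34+53)/2 = 43.5000

Median = 43.5000


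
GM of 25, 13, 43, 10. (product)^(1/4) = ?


Product = 25 × 13 × 43 × 10 = 139750
GM = 139750^(1/4) = 19.3347

GM = 19.3347


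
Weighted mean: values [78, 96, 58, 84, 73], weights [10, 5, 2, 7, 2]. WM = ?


Numerator = 78*10 + 96*5 + 58*2 + 84*7 + 73*2 = 2110
Denominator = 10 + 5 + 2 + 7 + 2 = 26
WM = 2110/26 = 81.1538

WM = 81.1538


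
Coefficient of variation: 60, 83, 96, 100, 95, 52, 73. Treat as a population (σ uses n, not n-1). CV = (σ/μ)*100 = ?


Mean = 79.8571
SD = 17.4145
CV = (17.4145/79.8571)*100 = 21.8071%

CV = 21.8071%


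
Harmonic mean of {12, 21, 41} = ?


Sum of reciprocals = 1/12 + 1/21 + 1/41 = 0.155343
HM = 3/0.155343 = 19.3121

HM = 19.3121


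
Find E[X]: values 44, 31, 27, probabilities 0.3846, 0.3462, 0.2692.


E[X] = 44*0.3846 + 31*0.3462 + 27*0.2692
= 16.9224 + 10.7322 + 7.2684
= 34.9230

E[X] = 34.9230


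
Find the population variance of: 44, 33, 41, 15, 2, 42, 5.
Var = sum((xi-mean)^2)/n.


Mean = 26.0000
Squared deviations: 324.0000, 49.0000, 225.0000, 121.0000, 576.0000, 256.0000, 441.0000
Sum = 1992.0000
Variance = 1992.0000/7 = 284.5714

Variance = 284.5714


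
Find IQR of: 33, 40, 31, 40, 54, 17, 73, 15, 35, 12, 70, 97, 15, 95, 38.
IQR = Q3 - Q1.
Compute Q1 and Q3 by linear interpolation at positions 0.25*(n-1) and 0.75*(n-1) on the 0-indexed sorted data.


Sorted: 12, 15, 15, 17, 31, 33, 35, 38, 40, 40, 54, 70, 73, 95, 97
Q1 (25th %ile) = 24.0000
Q3 (75th %ile) = 62.0000
IQR = 62.0000 - 24.0000 = 38.0000

IQR = 38.0000


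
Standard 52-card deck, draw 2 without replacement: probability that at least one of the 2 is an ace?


P(at least one) = 1 - P(none)
P(none) = (48/52) × (47/51) = 0.850679
P(at least one) = 1 - 0.850679 = 0.1493

P = 0.1493


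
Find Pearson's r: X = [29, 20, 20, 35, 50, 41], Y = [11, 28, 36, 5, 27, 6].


Mean X = 32.5000, Mean Y = 18.8333
SD X = 10.874282, SD Y = 11.991895
Cov = -50.416667
r = -50.416667/(10.874282*11.991895) = -0.3866

r = -0.3866


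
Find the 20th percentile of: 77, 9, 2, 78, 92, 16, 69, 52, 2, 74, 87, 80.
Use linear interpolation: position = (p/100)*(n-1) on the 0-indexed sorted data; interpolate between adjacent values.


Sorted: 2, 2, 9, 16, 52, 69, 74, 77, 78, 80, 87, 92
n = 12
Index = 20/100 * 11 = 2.2000
Lower = data[2] = 9, Upper = data[3] = 16
P20 = 9 + 0.2000*(7) = 10.4000

P20 = 10.4000


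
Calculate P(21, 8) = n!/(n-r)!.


P(21,8) = 21!/13!
= 51090942171709440000/6227020800
= 8204716800

P(21,8) = 8204716800


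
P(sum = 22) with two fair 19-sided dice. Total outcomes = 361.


Total outcomes = 19×19 = 361
Favorable (sum = 22): 17
P = 17/361 = 0.0471

P = 0.0471


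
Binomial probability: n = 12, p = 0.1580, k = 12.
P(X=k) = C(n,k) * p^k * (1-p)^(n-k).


C(12,12) = 1
p^12 = 2.420388e-10
(1-p)^0 = 1.000000
P = 1 * 2.420388e-10 * 1.000000 = 2.4204e-10

P(X=12) = 2.4204e-10


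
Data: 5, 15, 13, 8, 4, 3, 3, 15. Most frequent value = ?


Frequencies: 3:2, 4:1, 5:1, 8:1, 13:1, 15:2
Max frequency = 2
Mode = 3, 15

Mode = 3, 15


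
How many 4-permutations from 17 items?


P(17,4) = 17!/13!
= 355687428096000/6227020800
= 57120

P(17,4) = 57120


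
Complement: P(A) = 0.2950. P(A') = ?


P(not A) = 1 - 0.2950 = 0.7050

P(not A) = 0.7050


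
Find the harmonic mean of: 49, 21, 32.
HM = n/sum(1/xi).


Sum of reciprocals = 1/49 + 1/21 + 1/32 = 0.099277
HM = 3/0.099277 = 30.2184

HM = 30.2184


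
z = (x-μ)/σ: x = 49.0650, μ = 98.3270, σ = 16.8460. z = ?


z = (49.0650 - 98.3270)/16.8460
= -49.2620/16.8460
= -2.9243

z = -2.9243


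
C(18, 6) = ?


C(18,6) = 18!/(6! × 12!)
= 6402373705728000/(720 × 479001600)
= 18564

C(18,6) = 18564


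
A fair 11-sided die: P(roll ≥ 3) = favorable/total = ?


Favorable outcomes (roll ≥ 3): 9
Total outcomes = 11
P = 9/11 = 0.8182

P = 0.8182


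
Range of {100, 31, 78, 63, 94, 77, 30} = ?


Max = 100, Min = 30
Range = 100 - 30 = 70

Range = 70


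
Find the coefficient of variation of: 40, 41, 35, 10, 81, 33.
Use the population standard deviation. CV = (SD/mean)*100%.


Mean = 40.0000
SD = 21.0396
CV = (21.0396/40.0000)*100 = 52.5991%

CV = 52.5991%


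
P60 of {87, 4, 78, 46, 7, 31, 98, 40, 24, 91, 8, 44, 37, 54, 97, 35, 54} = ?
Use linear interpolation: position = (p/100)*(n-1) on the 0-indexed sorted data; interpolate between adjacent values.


Sorted: 4, 7, 8, 24, 31, 35, 37, 40, 44, 46, 54, 54, 78, 87, 91, 97, 98
n = 17
Index = 60/100 * 16 = 9.6000
Lower = data[9] = 46, Upper = data[10] = 54
P60 = 46 + 0.6000*(8) = 50.8000

P60 = 50.8000


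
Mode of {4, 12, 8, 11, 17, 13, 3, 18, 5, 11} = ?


Frequencies: 3:1, 4:1, 5:1, 8:1, 11:2, 12:1, 13:1, 17:1, 18:1
Max frequency = 2
Mode = 11

Mode = 11


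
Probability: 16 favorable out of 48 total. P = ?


P = 16/48 = 0.3333

P = 0.3333


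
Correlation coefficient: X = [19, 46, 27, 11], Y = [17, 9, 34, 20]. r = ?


Mean X = 25.7500, Mean Y = 20.0000
SD X = 12.987975, SD Y = 9.027735
Cov = -46.250000
r = -46.250000/(12.987975*9.027735) = -0.3944

r = -0.3944


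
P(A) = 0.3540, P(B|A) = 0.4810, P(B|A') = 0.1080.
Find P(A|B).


P(B) = P(B|A)*P(A) + P(B|A')*P(A')
= 0.4810*0.3540 + 0.1080*0.6460
= 0.170274 + 0.069768 = 0.240042
P(A|B) = 0.170274/0.240042 = 0.7094

P(A|B) = 0.7094


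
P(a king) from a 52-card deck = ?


4 kings in 52 cards
P = 4/52 = 0.0769

P = 0.0769


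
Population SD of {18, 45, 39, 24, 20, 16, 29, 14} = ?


Mean = 25.6250
Variance = 110.7344
SD = sqrt(110.7344) = 10.5230

SD = 10.5230


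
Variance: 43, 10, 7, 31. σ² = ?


Mean = 22.7500
Squared deviations: 410.0625, 162.5625, 248.0625, 68.0625
Sum = 888.7500
Variance = 888.7500/4 = 222.1875

Variance = 222.1875


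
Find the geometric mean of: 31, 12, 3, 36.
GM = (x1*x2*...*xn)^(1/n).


Product = 31 × 12 × 3 × 36 = 40176
GM = 40176^(1/4) = 14.1577

GM = 14.1577


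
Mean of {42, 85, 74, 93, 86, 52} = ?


Sum = 42 + 85 + 74 + 93 + 86 + 52 = 432
n = 6
Mean = 432/6 = 72.0000

Mean = 72.0000


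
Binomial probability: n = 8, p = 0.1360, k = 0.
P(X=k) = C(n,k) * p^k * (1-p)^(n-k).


C(8,0) = 1
p^0 = 1.000000
(1-p)^8 = 0.310535
P = 1 * 1.000000 * 0.310535 = 0.3105

P(X=0) = 0.3105


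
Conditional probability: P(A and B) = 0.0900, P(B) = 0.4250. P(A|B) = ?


P(A|B) = 0.0900/0.4250 = 0.2118

P(A|B) = 0.2118


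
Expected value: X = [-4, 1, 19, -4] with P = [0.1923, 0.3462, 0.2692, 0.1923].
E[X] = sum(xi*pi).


E[X] = -4*0.1923 + 1*0.3462 + 19*0.2692 - 4*0.1923
= -0.7692 + 0.3462 + 5.1148 - 0.7692
= 3.9226

E[X] = 3.9226


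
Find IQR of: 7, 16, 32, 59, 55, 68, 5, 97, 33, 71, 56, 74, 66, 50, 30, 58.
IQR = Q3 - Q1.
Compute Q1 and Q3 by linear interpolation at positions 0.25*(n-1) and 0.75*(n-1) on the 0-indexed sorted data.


Sorted: 5, 7, 16, 30, 32, 33, 50, 55, 56, 58, 59, 66, 68, 71, 74, 97
Q1 (25th %ile) = 31.5000
Q3 (75th %ile) = 66.5000
IQR = 66.5000 - 31.5000 = 35.0000

IQR = 35.0000


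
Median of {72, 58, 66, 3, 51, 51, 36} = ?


Sorted: 3, 36, 51, 51, 58, 66, 72
n = 7 (odd)
Middle value = 51

Median = 51


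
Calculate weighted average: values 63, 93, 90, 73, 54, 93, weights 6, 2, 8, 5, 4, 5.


Numerator = 63*6 + 93*2 + 90*8 + 73*5 + 54*4 + 93*5 = 2330
Denominator = 6 + 2 + 8 + 5 + 4 + 5 = 30
WM = 2330/30 = 77.6667

WM = 77.6667


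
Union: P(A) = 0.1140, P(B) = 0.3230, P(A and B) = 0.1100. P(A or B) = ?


P(A∪B) = 0.1140 + 0.3230 - 0.1100
= 0.4370 - 0.1100
= 0.3270

P(A∪B) = 0.3270


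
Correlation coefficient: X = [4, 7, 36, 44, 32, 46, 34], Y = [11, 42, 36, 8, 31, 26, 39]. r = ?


Mean X = 29.0000, Mean Y = 27.5714
SD X = 15.611351, SD Y = 12.431034
Cov = -13.857143
r = -13.857143/(15.611351*12.431034) = -0.0714

r = -0.0714


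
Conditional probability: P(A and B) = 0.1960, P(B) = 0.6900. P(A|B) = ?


P(A|B) = 0.1960/0.6900 = 0.2841

P(A|B) = 0.2841


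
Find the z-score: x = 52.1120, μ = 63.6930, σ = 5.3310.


z = (52.1120 - 63.6930)/5.3310
= -11.5810/5.3310
= -2.1724

z = -2.1724


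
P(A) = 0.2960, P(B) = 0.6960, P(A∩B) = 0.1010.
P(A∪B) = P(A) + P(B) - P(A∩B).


P(A∪B) = 0.2960 + 0.6960 - 0.1010
= 0.9920 - 0.1010
= 0.8910

P(A∪B) = 0.8910


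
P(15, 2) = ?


P(15,2) = 15!/13!
= 1307674368000/6227020800
= 210

P(15,2) = 210


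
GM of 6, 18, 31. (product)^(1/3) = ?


Product = 6 × 18 × 31 = 3348
GM = 3348^(1/3) = 14.9599

GM = 14.9599


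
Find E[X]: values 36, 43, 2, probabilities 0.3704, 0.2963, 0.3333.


E[X] = 36*0.3704 + 43*0.2963 + 2*0.3333
= 13.3344 + 12.7409 + 0.6666
= 26.7419

E[X] = 26.7419


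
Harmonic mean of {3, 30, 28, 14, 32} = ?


Sum of reciprocals = 1/3 + 1/30 + 1/28 + 1/14 + 1/32 = 0.505060
HM = 5/0.505060 = 9.8998

HM = 9.8998


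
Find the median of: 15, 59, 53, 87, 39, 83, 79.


Sorted: 15, 39, 53, 59, 79, 83, 87
n = 7 (odd)
Middle value = 59

Median = 59


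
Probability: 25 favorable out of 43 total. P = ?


P = 25/43 = 0.5814

P = 0.5814


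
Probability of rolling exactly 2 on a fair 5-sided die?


Favorable outcomes (roll = 2): 1
Total outcomes = 5
P = 1/5 = 0.2000

P = 0.2000


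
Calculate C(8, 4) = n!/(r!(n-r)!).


C(8,4) = 8!/(4! × 4!)
= 40320/(24 × 24)
= 70

C(8,4) = 70


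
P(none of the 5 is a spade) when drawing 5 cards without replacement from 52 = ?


P(no spades) = (39/52) × (38/51) × (37/50) × (36/49) × (35/48)
= 0.2215

P = 0.2215


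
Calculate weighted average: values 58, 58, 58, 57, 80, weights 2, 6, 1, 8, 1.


Numerator = 58*2 + 58*6 + 58*1 + 57*8 + 80*1 = 1058
Denominator = 2 + 6 + 1 + 8 + 1 = 18
WM = 1058/18 = 58.7778

WM = 58.7778


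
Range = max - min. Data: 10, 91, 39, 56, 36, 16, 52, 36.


Max = 91, Min = 10
Range = 91 - 10 = 81

Range = 81


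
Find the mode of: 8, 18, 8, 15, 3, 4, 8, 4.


Frequencies: 3:1, 4:2, 8:3, 15:1, 18:1
Max frequency = 3
Mode = 8

Mode = 8


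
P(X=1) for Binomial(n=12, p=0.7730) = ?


C(12,1) = 12
p^1 = 0.773000
(1-p)^11 = 8.246780e-08
P = 12 * 0.773000 * 8.246780e-08 = 7.6497e-07

P(X=1) = 7.6497e-07


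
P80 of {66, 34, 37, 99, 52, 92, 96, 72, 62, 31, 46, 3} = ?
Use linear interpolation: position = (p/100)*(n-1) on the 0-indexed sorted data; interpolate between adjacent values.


Sorted: 3, 31, 34, 37, 46, 52, 62, 66, 72, 92, 96, 99
n = 12
Index = 80/100 * 11 = 8.8000
Lower = data[8] = 72, Upper = data[9] = 92
P80 = 72 + 0.8000*(20) = 88.0000

P80 = 88.0000


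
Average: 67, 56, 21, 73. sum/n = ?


Sum = 67 + 56 + 21 + 73 = 217
n = 4
Mean = 217/4 = 54.2500

Mean = 54.2500


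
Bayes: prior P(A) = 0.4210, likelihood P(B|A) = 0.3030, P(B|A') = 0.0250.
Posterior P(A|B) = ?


P(B) = P(B|A)*P(A) + P(B|A')*P(A')
= 0.3030*0.4210 + 0.0250*0.5790
= 0.127563 + 0.014475 = 0.142038
P(A|B) = 0.127563/0.142038 = 0.8981

P(A|B) = 0.8981


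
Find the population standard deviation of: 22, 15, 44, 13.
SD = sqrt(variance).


Mean = 23.5000
Variance = 151.2500
SD = sqrt(151.2500) = 12.2984

SD = 12.2984


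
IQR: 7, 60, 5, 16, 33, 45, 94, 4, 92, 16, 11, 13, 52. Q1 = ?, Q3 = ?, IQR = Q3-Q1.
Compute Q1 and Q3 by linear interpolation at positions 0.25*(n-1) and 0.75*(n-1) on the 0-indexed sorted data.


Sorted: 4, 5, 7, 11, 13, 16, 16, 33, 45, 52, 60, 92, 94
Q1 (25th %ile) = 11.0000
Q3 (75th %ile) = 52.0000
IQR = 52.0000 - 11.0000 = 41.0000

IQR = 41.0000


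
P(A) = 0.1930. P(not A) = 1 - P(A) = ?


P(not A) = 1 - 0.1930 = 0.8070

P(not A) = 0.8070


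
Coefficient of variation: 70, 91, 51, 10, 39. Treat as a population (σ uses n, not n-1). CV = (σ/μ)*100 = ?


Mean = 52.2000
SD = 27.4911
CV = (27.4911/52.2000)*100 = 52.6649%

CV = 52.6649%


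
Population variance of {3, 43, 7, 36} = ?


Mean = 22.2500
Squared deviations: 370.5625, 430.5625, 232.5625, 189.0625
Sum = 1222.7500
Variance = 1222.7500/4 = 305.6875

Variance = 305.6875


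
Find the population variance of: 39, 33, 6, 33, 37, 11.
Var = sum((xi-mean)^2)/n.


Mean = 26.5000
Squared deviations: 156.2500, 42.2500, 420.2500, 42.2500, 110.2500, 240.2500
Sum = 1011.5000
Variance = 1011.5000/6 = 168.5833

Variance = 168.5833


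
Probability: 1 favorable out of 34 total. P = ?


P = 1/34 = 0.0294

P = 0.0294


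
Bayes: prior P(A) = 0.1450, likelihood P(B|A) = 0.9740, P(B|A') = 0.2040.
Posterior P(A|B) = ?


P(B) = P(B|A)*P(A) + P(B|A')*P(A')
= 0.9740*0.1450 + 0.2040*0.8550
= 0.141230 + 0.174420 = 0.315650
P(A|B) = 0.141230/0.315650 = 0.4474

P(A|B) = 0.4474


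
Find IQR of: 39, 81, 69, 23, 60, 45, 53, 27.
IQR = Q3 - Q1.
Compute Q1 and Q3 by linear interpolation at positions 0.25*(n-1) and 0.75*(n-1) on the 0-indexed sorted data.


Sorted: 23, 27, 39, 45, 53, 60, 69, 81
Q1 (25th %ile) = 36.0000
Q3 (75th %ile) = 62.2500
IQR = 62.2500 - 36.0000 = 26.2500

IQR = 26.2500


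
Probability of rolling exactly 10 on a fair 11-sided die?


Favorable outcomes (roll = 10): 1
Total outcomes = 11
P = 1/11 = 0.0909

P = 0.0909


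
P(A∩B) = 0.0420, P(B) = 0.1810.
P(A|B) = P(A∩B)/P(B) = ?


P(A|B) = 0.0420/0.1810 = 0.2320

P(A|B) = 0.2320


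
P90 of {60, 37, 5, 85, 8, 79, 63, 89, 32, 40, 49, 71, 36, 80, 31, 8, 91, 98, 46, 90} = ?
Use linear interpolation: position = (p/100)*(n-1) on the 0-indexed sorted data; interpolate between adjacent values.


Sorted: 5, 8, 8, 31, 32, 36, 37, 40, 46, 49, 60, 63, 71, 79, 80, 85, 89, 90, 91, 98
n = 20
Index = 90/100 * 19 = 17.1000
Lower = data[17] = 90, Upper = data[18] = 91
P90 = 90 + 0.1000*(1) = 90.1000

P90 = 90.1000


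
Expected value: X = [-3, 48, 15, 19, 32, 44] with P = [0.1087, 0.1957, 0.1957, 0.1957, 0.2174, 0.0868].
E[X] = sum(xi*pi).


E[X] = -3*0.1087 + 48*0.1957 + 15*0.1957 + 19*0.1957 + 32*0.2174 + 44*0.0868
= -0.3261 + 9.3936 + 2.9355 + 3.7183 + 6.9568 + 3.8192
= 26.4973

E[X] = 26.4973


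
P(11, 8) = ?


P(11,8) = 11!/3!
= 39916800/6
= 6652800

P(11,8) = 6652800


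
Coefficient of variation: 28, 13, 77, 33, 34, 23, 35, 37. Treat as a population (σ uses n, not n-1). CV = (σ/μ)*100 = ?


Mean = 35.0000
SD = 17.5000
CV = (17.5000/35.0000)*100 = 50.0000%

CV = 50.0000%


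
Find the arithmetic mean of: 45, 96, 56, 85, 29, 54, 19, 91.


Sum = 45 + 96 + 56 + 85 + 29 + 54 + 19 + 91 = 475
n = 8
Mean = 475/8 = 59.3750

Mean = 59.3750


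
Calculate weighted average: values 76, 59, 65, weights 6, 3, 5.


Numerator = 76*6 + 59*3 + 65*5 = 958
Denominator = 6 + 3 + 5 = 14
WM = 958/14 = 68.4286

WM = 68.4286


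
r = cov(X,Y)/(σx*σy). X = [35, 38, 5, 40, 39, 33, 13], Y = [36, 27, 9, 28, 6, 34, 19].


Mean X = 29.0000, Mean Y = 22.7143
SD X = 13.016473, SD Y = 10.898418
Cov = 63.285714
r = 63.285714/(13.016473*10.898418) = 0.4461

r = 0.4461


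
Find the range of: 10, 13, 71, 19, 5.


Max = 71, Min = 5
Range = 71 - 5 = 66

Range = 66
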